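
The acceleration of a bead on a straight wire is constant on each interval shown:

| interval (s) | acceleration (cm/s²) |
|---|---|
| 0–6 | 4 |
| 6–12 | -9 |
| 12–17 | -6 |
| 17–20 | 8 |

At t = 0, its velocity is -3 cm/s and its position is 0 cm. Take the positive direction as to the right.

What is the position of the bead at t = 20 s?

On each constant-a segment, Δv = aΔt and Δx = v₀Δt + ½aΔt²; chain segment to segment.
0–6 s: v starts -3 cm/s; Δx = -3·6 + ½·4·6² = 54 cm; v ends 21 cm/s.
6–12 s: v starts 21 cm/s; Δx = 21·6 + ½·-9·6² = -36 cm; v ends -33 cm/s.
12–17 s: v starts -33 cm/s; Δx = -33·5 + ½·-6·5² = -240 cm; v ends -63 cm/s.
17–20 s: v starts -63 cm/s; Δx = -63·3 + ½·8·3² = -153 cm; v ends -39 cm/s.
x(20) = 0 + Σ Δx = -375 cm.

-375 cm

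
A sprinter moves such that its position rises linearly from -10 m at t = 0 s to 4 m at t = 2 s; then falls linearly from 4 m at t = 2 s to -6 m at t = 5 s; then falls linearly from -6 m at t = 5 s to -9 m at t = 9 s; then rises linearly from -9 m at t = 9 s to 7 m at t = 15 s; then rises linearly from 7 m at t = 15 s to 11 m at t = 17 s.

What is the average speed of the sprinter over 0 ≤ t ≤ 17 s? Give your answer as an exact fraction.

Average speed = (total path length)/(elapsed time); on a piecewise-linear x-t graph the path length is Σ|Δx|.
0–2 s: |Δx| = |4 − -10| = 14 m
2–5 s: |Δx| = |-6 − 4| = 10 m
5–9 s: |Δx| = |-9 − -6| = 3 m
9–15 s: |Δx| = |7 − -9| = 16 m
15–17 s: |Δx| = |11 − 7| = 4 m
Total path = 47 m; average speed = 47/17 = 47/17 m/s.

47/17 m/s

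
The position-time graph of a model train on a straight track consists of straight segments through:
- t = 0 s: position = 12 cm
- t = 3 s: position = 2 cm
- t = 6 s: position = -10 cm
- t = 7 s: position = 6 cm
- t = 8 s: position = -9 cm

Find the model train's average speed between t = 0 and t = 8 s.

6.625 cm/s

Average speed = (total path length)/(elapsed time); on a piecewise-linear x-t graph the path length is Σ|Δx|.
0–3 s: |Δx| = |2 − 12| = 10 cm
3–6 s: |Δx| = |-10 − 2| = 12 cm
6–7 s: |Δx| = |6 − -10| = 16 cm
7–8 s: |Δx| = |-9 − 6| = 15 cm
Total path = 53 cm; average speed = 53/8 = 6.625 cm/s.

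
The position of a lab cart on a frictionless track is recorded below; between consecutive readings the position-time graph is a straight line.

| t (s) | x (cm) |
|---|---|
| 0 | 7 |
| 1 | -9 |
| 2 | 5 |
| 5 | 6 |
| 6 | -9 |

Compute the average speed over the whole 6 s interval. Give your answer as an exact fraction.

Average speed = (total path length)/(elapsed time); on a piecewise-linear x-t graph the path length is Σ|Δx|.
0–1 s: |Δx| = |-9 − 7| = 16 cm
1–2 s: |Δx| = |5 − -9| = 14 cm
2–5 s: |Δx| = |6 − 5| = 1 cm
5–6 s: |Δx| = |-9 − 6| = 15 cm
Total path = 46 cm; average speed = 46/6 = 23/3 cm/s.

23/3 cm/s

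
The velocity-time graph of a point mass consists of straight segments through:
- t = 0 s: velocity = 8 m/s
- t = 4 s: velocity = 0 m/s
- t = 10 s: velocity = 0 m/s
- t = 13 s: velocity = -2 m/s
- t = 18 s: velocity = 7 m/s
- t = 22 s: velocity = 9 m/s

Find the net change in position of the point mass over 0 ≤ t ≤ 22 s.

Net displacement equals the area under the velocity-time graph (areas below the axis count negative).
0–4 s: ½(8 + 0)(4) = 16 m
4–10 s: 0 × 6 = 0 m
10–13 s: ½(0 + -2)(3) = -3 m
13–18 s: ½(-2 + 7)(5) = 12.5 m
18–22 s: ½(7 + 9)(4) = 32 m
Net displacement = 57.5 m

57.5 m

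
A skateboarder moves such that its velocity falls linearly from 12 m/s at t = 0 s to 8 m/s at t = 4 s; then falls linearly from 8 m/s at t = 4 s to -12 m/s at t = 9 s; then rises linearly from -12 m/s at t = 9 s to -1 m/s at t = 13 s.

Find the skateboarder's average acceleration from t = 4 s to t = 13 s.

Average acceleration = Δv/Δt = (-1 − 8)/(13 − 4) = -1 m/s².

-1 m/s²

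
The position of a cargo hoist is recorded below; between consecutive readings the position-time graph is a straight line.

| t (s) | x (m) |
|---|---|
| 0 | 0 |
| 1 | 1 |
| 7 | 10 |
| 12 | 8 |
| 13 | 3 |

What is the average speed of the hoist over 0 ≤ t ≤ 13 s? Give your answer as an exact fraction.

17/13 m/s

Average speed = (total path length)/(elapsed time); on a piecewise-linear x-t graph the path length is Σ|Δx|.
0–1 s: |Δx| = |1 − 0| = 1 m
1–7 s: |Δx| = |10 − 1| = 9 m
7–12 s: |Δx| = |8 − 10| = 2 m
12–13 s: |Δx| = |3 − 8| = 5 m
Total path = 17 m; average speed = 17/13 = 17/13 m/s.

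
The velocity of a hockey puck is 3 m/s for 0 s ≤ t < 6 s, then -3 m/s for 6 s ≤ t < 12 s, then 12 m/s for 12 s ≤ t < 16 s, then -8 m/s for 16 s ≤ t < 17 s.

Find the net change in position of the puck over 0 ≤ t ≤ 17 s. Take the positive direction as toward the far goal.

Displacement is the signed area under the v-t curve.
0–6 s: 3 × 6 = 18 m
6–12 s: -3 × 6 = -18 m
12–16 s: 12 × 4 = 48 m
16–17 s: -8 × 1 = -8 m
Net displacement = 40 m

40 m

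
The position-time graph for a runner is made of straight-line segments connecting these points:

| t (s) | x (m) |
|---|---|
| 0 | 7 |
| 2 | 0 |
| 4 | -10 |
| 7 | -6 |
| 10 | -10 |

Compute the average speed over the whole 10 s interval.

Average speed = (total path length)/(elapsed time); on a piecewise-linear x-t graph the path length is Σ|Δx|.
0–2 s: |Δx| = |0 − 7| = 7 m
2–4 s: |Δx| = |-10 − 0| = 10 m
4–7 s: |Δx| = |-6 − -10| = 4 m
7–10 s: |Δx| = |-10 − -6| = 4 m
Total path = 25 m; average speed = 25/10 = 2.5 m/s.

2.5 m/s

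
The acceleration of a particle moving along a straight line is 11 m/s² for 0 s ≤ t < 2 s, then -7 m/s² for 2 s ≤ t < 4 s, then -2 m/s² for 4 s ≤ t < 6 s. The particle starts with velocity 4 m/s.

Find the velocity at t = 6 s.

8 m/s

Δv equals the area under the a-t graph; then v = v₀ + Δv.
0–2 s: 11 × 2 = 22 m/s
2–4 s: -7 × 2 = -14 m/s
4–6 s: -2 × 2 = -4 m/s
Δv = 4 m/s, so v(6) = 4 + (4) = 8 m/s.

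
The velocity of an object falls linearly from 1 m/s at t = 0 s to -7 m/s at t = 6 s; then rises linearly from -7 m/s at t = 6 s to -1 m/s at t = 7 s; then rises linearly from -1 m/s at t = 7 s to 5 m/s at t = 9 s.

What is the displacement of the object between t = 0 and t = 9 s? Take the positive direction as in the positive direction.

-18 m

Net displacement equals the area under the velocity-time graph (areas below the axis count negative).
0–6 s: ½(1 + -7)(6) = -18 m
6–7 s: ½(-7 + -1)(1) = -4 m
7–9 s: ½(-1 + 5)(2) = 4 m
Net displacement = -18 m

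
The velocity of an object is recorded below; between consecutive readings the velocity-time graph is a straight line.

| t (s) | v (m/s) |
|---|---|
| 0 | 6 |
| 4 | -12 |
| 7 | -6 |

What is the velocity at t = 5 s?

-10 m/s

On 4–7 s the graph is linear from -12 to -6 m/s: v(5) = -12 + (-6 − -12)·(5 − 4)/(7 − 4) = -10 m/s.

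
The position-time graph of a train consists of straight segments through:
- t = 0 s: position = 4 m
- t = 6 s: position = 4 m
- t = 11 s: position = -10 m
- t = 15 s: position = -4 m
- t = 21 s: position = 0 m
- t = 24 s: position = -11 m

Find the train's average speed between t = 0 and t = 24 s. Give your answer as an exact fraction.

Average speed = (total path length)/(elapsed time); on a piecewise-linear x-t graph the path length is Σ|Δx|.
0–6 s: |Δx| = |4 − 4| = 0 m
6–11 s: |Δx| = |-10 − 4| = 14 m
11–15 s: |Δx| = |-4 − -10| = 6 m
15–21 s: |Δx| = |0 − -4| = 4 m
21–24 s: |Δx| = |-11 − 0| = 11 m
Total path = 35 m; average speed = 35/24 = 35/24 m/s.

35/24 m/s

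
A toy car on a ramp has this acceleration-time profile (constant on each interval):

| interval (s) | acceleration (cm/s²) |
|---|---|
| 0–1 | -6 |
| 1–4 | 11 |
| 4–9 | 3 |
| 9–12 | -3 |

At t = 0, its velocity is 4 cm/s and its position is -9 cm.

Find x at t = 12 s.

352.5 cm

On each constant-a segment, Δv = aΔt and Δx = v₀Δt + ½aΔt²; chain segment to segment.
0–1 s: v starts 4 cm/s; Δx = 4·1 + ½·-6·1² = 1 cm; v ends -2 cm/s.
1–4 s: v starts -2 cm/s; Δx = -2·3 + ½·11·3² = 43.5 cm; v ends 31 cm/s.
4–9 s: v starts 31 cm/s; Δx = 31·5 + ½·3·5² = 192.5 cm; v ends 46 cm/s.
9–12 s: v starts 46 cm/s; Δx = 46·3 + ½·-3·3² = 124.5 cm; v ends 37 cm/s.
x(12) = -9 + Σ Δx = 352.5 cm.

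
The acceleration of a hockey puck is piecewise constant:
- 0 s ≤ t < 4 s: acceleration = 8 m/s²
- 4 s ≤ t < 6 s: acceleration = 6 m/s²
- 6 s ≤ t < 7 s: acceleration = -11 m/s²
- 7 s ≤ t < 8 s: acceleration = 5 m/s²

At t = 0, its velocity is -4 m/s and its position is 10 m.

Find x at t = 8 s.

On each constant-a segment, Δv = aΔt and Δx = v₀Δt + ½aΔt²; chain segment to segment.
0–4 s: v starts -4 m/s; Δx = -4·4 + ½·8·4² = 48 m; v ends 28 m/s.
4–6 s: v starts 28 m/s; Δx = 28·2 + ½·6·2² = 68 m; v ends 40 m/s.
6–7 s: v starts 40 m/s; Δx = 40·1 + ½·-11·1² = 34.5 m; v ends 29 m/s.
7–8 s: v starts 29 m/s; Δx = 29·1 + ½·5·1² = 31.5 m; v ends 34 m/s.
x(8) = 10 + Σ Δx = 192 m.

192 m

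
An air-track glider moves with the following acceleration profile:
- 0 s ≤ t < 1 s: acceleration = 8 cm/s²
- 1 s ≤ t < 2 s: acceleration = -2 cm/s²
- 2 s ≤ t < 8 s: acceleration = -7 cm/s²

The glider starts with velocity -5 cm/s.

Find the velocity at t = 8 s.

-41 cm/s

Δv equals the area under the a-t graph; then v = v₀ + Δv.
0–1 s: 8 × 1 = 8 cm/s
1–2 s: -2 × 1 = -2 cm/s
2–8 s: -7 × 6 = -42 cm/s
Δv = -36 cm/s, so v(8) = -5 + (-36) = -41 cm/s.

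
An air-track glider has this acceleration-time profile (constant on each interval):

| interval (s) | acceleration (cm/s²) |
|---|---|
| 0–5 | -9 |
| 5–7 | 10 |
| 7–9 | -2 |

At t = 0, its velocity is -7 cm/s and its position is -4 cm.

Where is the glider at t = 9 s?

On each constant-a segment, Δv = aΔt and Δx = v₀Δt + ½aΔt²; chain segment to segment.
0–5 s: v starts -7 cm/s; Δx = -7·5 + ½·-9·5² = -147.5 cm; v ends -52 cm/s.
5–7 s: v starts -52 cm/s; Δx = -52·2 + ½·10·2² = -84 cm; v ends -32 cm/s.
7–9 s: v starts -32 cm/s; Δx = -32·2 + ½·-2·2² = -68 cm; v ends -36 cm/s.
x(9) = -4 + Σ Δx = -303.5 cm.

-303.5 cm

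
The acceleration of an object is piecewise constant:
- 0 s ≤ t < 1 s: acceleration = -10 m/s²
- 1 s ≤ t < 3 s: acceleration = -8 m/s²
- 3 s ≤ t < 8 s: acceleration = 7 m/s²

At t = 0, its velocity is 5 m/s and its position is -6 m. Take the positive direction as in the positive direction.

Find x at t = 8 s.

On each constant-a segment, Δv = aΔt and Δx = v₀Δt + ½aΔt²; chain segment to segment.
0–1 s: v starts 5 m/s; Δx = 5·1 + ½·-10·1² = 0 m; v ends -5 m/s.
1–3 s: v starts -5 m/s; Δx = -5·2 + ½·-8·2² = -26 m; v ends -21 m/s.
3–8 s: v starts -21 m/s; Δx = -21·5 + ½·7·5² = -17.5 m; v ends 14 m/s.
x(8) = -6 + Σ Δx = -49.5 m.

-49.5 m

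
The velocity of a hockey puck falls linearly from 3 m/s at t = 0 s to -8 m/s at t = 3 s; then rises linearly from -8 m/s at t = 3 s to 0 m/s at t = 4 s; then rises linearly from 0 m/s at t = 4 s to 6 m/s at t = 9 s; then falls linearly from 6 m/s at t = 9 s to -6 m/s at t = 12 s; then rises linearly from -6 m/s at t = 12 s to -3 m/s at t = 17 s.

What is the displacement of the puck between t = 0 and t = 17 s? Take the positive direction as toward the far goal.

Displacement is the signed area under the v-t curve.
0–3 s: ½(3 + -8)(3) = -7.5 m
3–4 s: ½(-8 + 0)(1) = -4 m
4–9 s: ½(0 + 6)(5) = 15 m
9–12 s: ½(6 + -6)(3) = 0 m
12–17 s: ½(-6 + -3)(5) = -22.5 m
Net displacement = -19 m

-19 m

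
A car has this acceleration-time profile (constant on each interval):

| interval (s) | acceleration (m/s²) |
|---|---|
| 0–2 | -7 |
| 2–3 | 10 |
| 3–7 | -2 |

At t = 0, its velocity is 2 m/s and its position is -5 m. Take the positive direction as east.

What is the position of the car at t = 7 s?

-46 m

On each constant-a segment, Δv = aΔt and Δx = v₀Δt + ½aΔt²; chain segment to segment.
0–2 s: v starts 2 m/s; Δx = 2·2 + ½·-7·2² = -10 m; v ends -12 m/s.
2–3 s: v starts -12 m/s; Δx = -12·1 + ½·10·1² = -7 m; v ends -2 m/s.
3–7 s: v starts -2 m/s; Δx = -2·4 + ½·-2·4² = -24 m; v ends -10 m/s.
x(7) = -5 + Σ Δx = -46 m.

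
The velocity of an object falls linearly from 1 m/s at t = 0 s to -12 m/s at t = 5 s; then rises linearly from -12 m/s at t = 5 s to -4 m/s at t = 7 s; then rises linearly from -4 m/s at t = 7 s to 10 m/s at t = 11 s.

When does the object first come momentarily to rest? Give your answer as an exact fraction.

t = 5/13 s

v changes sign on 0–5 s (from 1 to -12); the graph is linear there, so v = 0 at t = 0 + (-1)·(5 − 0)/(-12 − 1) = 5/13 s.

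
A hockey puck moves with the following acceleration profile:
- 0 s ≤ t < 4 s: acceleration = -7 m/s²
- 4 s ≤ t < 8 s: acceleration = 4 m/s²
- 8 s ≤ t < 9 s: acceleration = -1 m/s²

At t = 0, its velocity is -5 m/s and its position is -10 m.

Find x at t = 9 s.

-203.5 m

On each constant-a segment, Δv = aΔt and Δx = v₀Δt + ½aΔt²; chain segment to segment.
0–4 s: v starts -5 m/s; Δx = -5·4 + ½·-7·4² = -76 m; v ends -33 m/s.
4–8 s: v starts -33 m/s; Δx = -33·4 + ½·4·4² = -100 m; v ends -17 m/s.
8–9 s: v starts -17 m/s; Δx = -17·1 + ½·-1·1² = -17.5 m; v ends -18 m/s.
x(9) = -10 + Σ Δx = -203.5 m.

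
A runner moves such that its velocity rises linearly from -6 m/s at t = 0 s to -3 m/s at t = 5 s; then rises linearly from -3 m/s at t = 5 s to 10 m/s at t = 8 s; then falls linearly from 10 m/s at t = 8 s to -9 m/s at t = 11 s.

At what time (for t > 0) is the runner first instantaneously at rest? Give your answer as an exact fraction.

t = 74/13 s

v changes sign on 5–8 s (from -3 to 10); the graph is linear there, so v = 0 at t = 5 + (3)·(8 − 5)/(10 − -3) = 74/13 s.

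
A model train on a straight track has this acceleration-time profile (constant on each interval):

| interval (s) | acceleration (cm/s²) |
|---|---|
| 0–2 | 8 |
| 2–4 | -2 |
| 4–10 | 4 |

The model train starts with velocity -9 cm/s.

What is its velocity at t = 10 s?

27 cm/s

Δv equals the area under the a-t graph; then v = v₀ + Δv.
0–2 s: 8 × 2 = 16 cm/s
2–4 s: -2 × 2 = -4 cm/s
4–10 s: 4 × 6 = 24 cm/s
Δv = 36 cm/s, so v(10) = -9 + (36) = 27 cm/s.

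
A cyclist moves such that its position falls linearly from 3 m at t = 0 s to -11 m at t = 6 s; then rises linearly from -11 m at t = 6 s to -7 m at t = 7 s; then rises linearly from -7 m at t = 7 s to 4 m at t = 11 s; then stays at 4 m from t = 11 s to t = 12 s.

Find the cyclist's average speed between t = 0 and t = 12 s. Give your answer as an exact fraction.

29/12 m/s

Average speed = (total path length)/(elapsed time); on a piecewise-linear x-t graph the path length is Σ|Δx|.
0–6 s: |Δx| = |-11 − 3| = 14 m
6–7 s: |Δx| = |-7 − -11| = 4 m
7–11 s: |Δx| = |4 − -7| = 11 m
11–12 s: |Δx| = |4 − 4| = 0 m
Total path = 29 m; average speed = 29/12 = 29/12 m/s.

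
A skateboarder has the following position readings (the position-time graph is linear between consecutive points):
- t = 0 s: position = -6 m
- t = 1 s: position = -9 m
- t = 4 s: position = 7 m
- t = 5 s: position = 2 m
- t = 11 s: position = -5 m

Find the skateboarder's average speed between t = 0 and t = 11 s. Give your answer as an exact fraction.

31/11 m/s

Average speed = (total path length)/(elapsed time); on a piecewise-linear x-t graph the path length is Σ|Δx|.
0–1 s: |Δx| = |-9 − -6| = 3 m
1–4 s: |Δx| = |7 − -9| = 16 m
4–5 s: |Δx| = |2 − 7| = 5 m
5–11 s: |Δx| = |-5 − 2| = 7 m
Total path = 31 m; average speed = 31/11 = 31/11 m/s.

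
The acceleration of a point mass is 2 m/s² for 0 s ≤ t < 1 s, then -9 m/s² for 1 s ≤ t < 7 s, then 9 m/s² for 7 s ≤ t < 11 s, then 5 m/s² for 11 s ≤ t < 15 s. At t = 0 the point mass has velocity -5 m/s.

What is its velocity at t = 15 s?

Δv equals the area under the a-t graph; then v = v₀ + Δv.
0–1 s: 2 × 1 = 2 m/s
1–7 s: -9 × 6 = -54 m/s
7–11 s: 9 × 4 = 36 m/s
11–15 s: 5 × 4 = 20 m/s
Δv = 4 m/s, so v(15) = -5 + (4) = -1 m/s.

-1 m/s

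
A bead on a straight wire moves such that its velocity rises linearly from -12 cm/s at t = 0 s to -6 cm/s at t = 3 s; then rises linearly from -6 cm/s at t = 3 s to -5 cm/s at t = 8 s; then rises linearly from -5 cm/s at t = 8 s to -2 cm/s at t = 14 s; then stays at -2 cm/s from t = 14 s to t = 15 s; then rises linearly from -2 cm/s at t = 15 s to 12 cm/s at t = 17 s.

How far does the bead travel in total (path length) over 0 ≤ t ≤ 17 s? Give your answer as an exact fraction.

1233/14 cm

Distance (not displacement) is the total path length: add the absolute areas under v-t.
0–3 s: |½(-12 + -6)(3)| = 27 cm
3–8 s: |½(-6 + -5)(5)| = 27.5 cm
8–14 s: |½(-5 + -2)(6)| = 21 cm
14–15 s: |-2| × 1 = 2 cm
15–17 s: v = 0 at t = 107/7 s; triangle areas 2/7 + 72/7 = 74/7 cm
Total distance = 1233/14 cm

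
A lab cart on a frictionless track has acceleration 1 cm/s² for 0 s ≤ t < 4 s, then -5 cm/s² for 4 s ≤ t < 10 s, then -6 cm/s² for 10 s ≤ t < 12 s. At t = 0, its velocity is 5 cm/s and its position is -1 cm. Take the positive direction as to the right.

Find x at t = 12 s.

-63 cm

On each constant-a segment, Δv = aΔt and Δx = v₀Δt + ½aΔt²; chain segment to segment.
0–4 s: v starts 5 cm/s; Δx = 5·4 + ½·1·4² = 28 cm; v ends 9 cm/s.
4–10 s: v starts 9 cm/s; Δx = 9·6 + ½·-5·6² = -36 cm; v ends -21 cm/s.
10–12 s: v starts -21 cm/s; Δx = -21·2 + ½·-6·2² = -54 cm; v ends -33 cm/s.
x(12) = -1 + Σ Δx = -63 cm.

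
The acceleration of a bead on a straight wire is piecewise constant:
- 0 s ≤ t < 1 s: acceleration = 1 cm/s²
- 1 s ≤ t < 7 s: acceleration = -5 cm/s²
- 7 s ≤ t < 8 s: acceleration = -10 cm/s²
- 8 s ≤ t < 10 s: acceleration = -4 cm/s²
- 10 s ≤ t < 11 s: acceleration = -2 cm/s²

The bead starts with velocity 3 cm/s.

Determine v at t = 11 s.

Δv equals the area under the a-t graph; then v = v₀ + Δv.
0–1 s: 1 × 1 = 1 cm/s
1–7 s: -5 × 6 = -30 cm/s
7–8 s: -10 × 1 = -10 cm/s
8–10 s: -4 × 2 = -8 cm/s
10–11 s: -2 × 1 = -2 cm/s
Δv = -49 cm/s, so v(11) = 3 + (-49) = -46 cm/s.

-46 cm/s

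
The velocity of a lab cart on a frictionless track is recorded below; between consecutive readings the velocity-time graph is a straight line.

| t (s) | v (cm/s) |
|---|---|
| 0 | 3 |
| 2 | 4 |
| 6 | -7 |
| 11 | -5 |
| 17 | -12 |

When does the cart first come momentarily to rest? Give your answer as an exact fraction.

t = 38/11 s

v changes sign on 2–6 s (from 4 to -7); the graph is linear there, so v = 0 at t = 2 + (-4)·(6 − 2)/(-7 − 4) = 38/11 s.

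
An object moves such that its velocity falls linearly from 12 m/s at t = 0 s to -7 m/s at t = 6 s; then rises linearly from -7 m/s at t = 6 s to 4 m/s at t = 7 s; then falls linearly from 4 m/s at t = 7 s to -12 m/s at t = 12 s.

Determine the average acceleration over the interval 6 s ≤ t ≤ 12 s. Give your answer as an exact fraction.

-5/6 m/s²

Average acceleration = Δv/Δt = (-12 − -7)/(12 − 6) = -5/6 m/s².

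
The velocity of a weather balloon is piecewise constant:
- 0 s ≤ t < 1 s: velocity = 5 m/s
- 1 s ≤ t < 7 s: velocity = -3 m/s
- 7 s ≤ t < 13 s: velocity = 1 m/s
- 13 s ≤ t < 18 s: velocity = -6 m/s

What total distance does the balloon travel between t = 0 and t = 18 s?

59 m

Total distance travelled is ∫|v| dt — sum the magnitudes of each area piece.
0–1 s: |5| × 1 = 5 m
1–7 s: |-3| × 6 = 18 m
7–13 s: |1| × 6 = 6 m
13–18 s: |-6| × 5 = 30 m
Total distance = 59 m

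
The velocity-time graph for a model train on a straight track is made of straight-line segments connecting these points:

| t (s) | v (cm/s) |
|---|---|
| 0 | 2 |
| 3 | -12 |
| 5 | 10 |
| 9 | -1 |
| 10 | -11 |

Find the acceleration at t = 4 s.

Acceleration is the slope of the v-t graph on 3–5 s: (10 − -12)/(5 − 3) = 11 cm/s².

11 cm/s²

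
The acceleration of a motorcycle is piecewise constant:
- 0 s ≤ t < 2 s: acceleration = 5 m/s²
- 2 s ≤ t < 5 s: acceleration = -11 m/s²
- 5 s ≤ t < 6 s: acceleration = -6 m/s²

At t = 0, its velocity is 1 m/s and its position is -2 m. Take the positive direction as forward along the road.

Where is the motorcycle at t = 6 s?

-31.5 m

On each constant-a segment, Δv = aΔt and Δx = v₀Δt + ½aΔt²; chain segment to segment.
0–2 s: v starts 1 m/s; Δx = 1·2 + ½·5·2² = 12 m; v ends 11 m/s.
2–5 s: v starts 11 m/s; Δx = 11·3 + ½·-11·3² = -16.5 m; v ends -22 m/s.
5–6 s: v starts -22 m/s; Δx = -22·1 + ½·-6·1² = -25 m; v ends -28 m/s.
x(6) = -2 + Σ Δx = -31.5 m.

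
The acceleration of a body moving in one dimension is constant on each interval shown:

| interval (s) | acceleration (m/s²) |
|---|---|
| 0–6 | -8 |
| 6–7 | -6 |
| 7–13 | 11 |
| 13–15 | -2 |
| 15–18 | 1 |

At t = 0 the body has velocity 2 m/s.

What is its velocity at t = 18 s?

13 m/s

Δv equals the area under the a-t graph; then v = v₀ + Δv.
0–6 s: -8 × 6 = -48 m/s
6–7 s: -6 × 1 = -6 m/s
7–13 s: 11 × 6 = 66 m/s
13–15 s: -2 × 2 = -4 m/s
15–18 s: 1 × 3 = 3 m/s
Δv = 11 m/s, so v(18) = 2 + (11) = 13 m/s.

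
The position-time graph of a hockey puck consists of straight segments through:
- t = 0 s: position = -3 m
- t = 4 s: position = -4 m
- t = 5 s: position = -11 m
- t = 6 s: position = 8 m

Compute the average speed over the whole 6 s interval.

4.5 m/s

Average speed = (total path length)/(elapsed time); on a piecewise-linear x-t graph the path length is Σ|Δx|.
0–4 s: |Δx| = |-4 − -3| = 1 m
4–5 s: |Δx| = |-11 − -4| = 7 m
5–6 s: |Δx| = |8 − -11| = 19 m
Total path = 27 m; average speed = 27/6 = 4.5 m/s.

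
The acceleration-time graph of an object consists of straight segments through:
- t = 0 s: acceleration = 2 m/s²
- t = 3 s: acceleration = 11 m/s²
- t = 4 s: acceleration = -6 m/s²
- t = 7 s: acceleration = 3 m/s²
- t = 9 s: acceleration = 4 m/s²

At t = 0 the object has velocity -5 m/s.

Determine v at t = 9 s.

19.5 m/s

Δv equals the area under the a-t graph; then v = v₀ + Δv.
0–3 s: ½(2 + 11)(3) = 19.5 m/s
3–4 s: ½(11 + -6)(1) = 2.5 m/s
4–7 s: ½(-6 + 3)(3) = -4.5 m/s
7–9 s: ½(3 + 4)(2) = 7 m/s
Δv = 24.5 m/s, so v(9) = -5 + (24.5) = 19.5 m/s.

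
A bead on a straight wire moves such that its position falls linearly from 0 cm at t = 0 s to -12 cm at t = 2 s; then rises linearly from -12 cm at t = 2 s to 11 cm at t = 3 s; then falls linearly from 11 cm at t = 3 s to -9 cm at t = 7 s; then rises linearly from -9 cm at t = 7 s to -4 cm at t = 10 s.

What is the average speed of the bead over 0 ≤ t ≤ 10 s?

6 cm/s

Average speed = (total path length)/(elapsed time); on a piecewise-linear x-t graph the path length is Σ|Δx|.
0–2 s: |Δx| = |-12 − 0| = 12 cm
2–3 s: |Δx| = |11 − -12| = 23 cm
3–7 s: |Δx| = |-9 − 11| = 20 cm
7–10 s: |Δx| = |-4 − -9| = 5 cm
Total path = 60 cm; average speed = 60/10 = 6 cm/s.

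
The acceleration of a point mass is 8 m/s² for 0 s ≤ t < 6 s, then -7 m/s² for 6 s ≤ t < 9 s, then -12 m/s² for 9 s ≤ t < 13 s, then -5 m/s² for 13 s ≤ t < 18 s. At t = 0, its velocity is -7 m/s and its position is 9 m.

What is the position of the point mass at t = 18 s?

-16 m

On each constant-a segment, Δv = aΔt and Δx = v₀Δt + ½aΔt²; chain segment to segment.
0–6 s: v starts -7 m/s; Δx = -7·6 + ½·8·6² = 102 m; v ends 41 m/s.
6–9 s: v starts 41 m/s; Δx = 41·3 + ½·-7·3² = 91.5 m; v ends 20 m/s.
9–13 s: v starts 20 m/s; Δx = 20·4 + ½·-12·4² = -16 m; v ends -28 m/s.
13–18 s: v starts -28 m/s; Δx = -28·5 + ½·-5·5² = -202.5 m; v ends -53 m/s.
x(18) = 9 + Σ Δx = -16 m.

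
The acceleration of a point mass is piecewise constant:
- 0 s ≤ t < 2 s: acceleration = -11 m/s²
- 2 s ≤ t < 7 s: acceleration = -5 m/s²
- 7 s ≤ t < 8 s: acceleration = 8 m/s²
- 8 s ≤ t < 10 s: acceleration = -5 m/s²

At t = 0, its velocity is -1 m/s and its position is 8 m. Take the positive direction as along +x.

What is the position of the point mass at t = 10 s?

On each constant-a segment, Δv = aΔt and Δx = v₀Δt + ½aΔt²; chain segment to segment.
0–2 s: v starts -1 m/s; Δx = -1·2 + ½·-11·2² = -24 m; v ends -23 m/s.
2–7 s: v starts -23 m/s; Δx = -23·5 + ½·-5·5² = -177.5 m; v ends -48 m/s.
7–8 s: v starts -48 m/s; Δx = -48·1 + ½·8·1² = -44 m; v ends -40 m/s.
8–10 s: v starts -40 m/s; Δx = -40·2 + ½·-5·2² = -90 m; v ends -50 m/s.
x(10) = 8 + Σ Δx = -327.5 m.

-327.5 m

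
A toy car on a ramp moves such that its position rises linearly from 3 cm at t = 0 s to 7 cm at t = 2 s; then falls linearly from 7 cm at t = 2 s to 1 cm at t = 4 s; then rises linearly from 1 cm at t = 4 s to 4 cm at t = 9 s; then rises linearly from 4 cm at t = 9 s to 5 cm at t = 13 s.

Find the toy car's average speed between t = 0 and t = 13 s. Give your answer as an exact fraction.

14/13 cm/s

Average speed = (total path length)/(elapsed time); on a piecewise-linear x-t graph the path length is Σ|Δx|.
0–2 s: |Δx| = |7 − 3| = 4 cm
2–4 s: |Δx| = |1 − 7| = 6 cm
4–9 s: |Δx| = |4 − 1| = 3 cm
9–13 s: |Δx| = |5 − 4| = 1 cm
Total path = 14 cm; average speed = 14/13 = 14/13 cm/s.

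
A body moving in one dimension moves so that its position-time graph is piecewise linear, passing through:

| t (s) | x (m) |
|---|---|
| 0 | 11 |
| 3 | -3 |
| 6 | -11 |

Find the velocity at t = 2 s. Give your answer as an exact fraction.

Velocity is the slope of the x-t graph on 0–3 s: (-3 − 11)/(3 − 0) = -14/3 m/s.

-14/3 m/s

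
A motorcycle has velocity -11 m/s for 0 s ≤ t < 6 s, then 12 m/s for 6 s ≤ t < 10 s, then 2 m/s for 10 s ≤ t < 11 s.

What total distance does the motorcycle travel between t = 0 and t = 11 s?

Distance (not displacement) is the total path length: add the absolute areas under v-t.
0–6 s: |-11| × 6 = 66 m
6–10 s: |12| × 4 = 48 m
10–11 s: |2| × 1 = 2 m
Total distance = 116 m

116 m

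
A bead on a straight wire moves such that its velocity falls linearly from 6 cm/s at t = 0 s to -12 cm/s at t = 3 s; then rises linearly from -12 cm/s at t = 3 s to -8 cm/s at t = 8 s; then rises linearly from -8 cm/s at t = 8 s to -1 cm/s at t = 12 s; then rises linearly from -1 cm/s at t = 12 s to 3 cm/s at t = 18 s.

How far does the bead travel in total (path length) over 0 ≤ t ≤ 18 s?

Distance (not displacement) is the total path length: add the absolute areas under v-t.
0–3 s: v = 0 at t = 1 s; triangle areas 3 + 12 = 15 cm
3–8 s: |½(-12 + -8)(5)| = 50 cm
8–12 s: |½(-8 + -1)(4)| = 18 cm
12–18 s: v = 0 at t = 13.5 s; triangle areas 0.75 + 6.75 = 7.5 cm
Total distance = 90.5 cm

90.5 cm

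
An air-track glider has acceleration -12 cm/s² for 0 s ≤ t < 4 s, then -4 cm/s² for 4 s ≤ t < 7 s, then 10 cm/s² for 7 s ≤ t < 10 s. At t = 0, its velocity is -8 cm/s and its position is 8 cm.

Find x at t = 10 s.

-465 cm

On each constant-a segment, Δv = aΔt and Δx = v₀Δt + ½aΔt²; chain segment to segment.
0–4 s: v starts -8 cm/s; Δx = -8·4 + ½·-12·4² = -128 cm; v ends -56 cm/s.
4–7 s: v starts -56 cm/s; Δx = -56·3 + ½·-4·3² = -186 cm; v ends -68 cm/s.
7–10 s: v starts -68 cm/s; Δx = -68·3 + ½·10·3² = -159 cm; v ends -38 cm/s.
x(10) = 8 + Σ Δx = -465 cm.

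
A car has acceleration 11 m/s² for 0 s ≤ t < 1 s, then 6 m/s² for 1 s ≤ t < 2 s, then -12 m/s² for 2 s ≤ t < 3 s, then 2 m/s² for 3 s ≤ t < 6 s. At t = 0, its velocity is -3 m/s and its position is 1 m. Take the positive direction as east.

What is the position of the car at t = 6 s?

37.5 m

On each constant-a segment, Δv = aΔt and Δx = v₀Δt + ½aΔt²; chain segment to segment.
0–1 s: v starts -3 m/s; Δx = -3·1 + ½·11·1² = 2.5 m; v ends 8 m/s.
1–2 s: v starts 8 m/s; Δx = 8·1 + ½·6·1² = 11 m; v ends 14 m/s.
2–3 s: v starts 14 m/s; Δx = 14·1 + ½·-12·1² = 8 m; v ends 2 m/s.
3–6 s: v starts 2 m/s; Δx = 2·3 + ½·2·3² = 15 m; v ends 8 m/s.
x(6) = 1 + Σ Δx = 37.5 m.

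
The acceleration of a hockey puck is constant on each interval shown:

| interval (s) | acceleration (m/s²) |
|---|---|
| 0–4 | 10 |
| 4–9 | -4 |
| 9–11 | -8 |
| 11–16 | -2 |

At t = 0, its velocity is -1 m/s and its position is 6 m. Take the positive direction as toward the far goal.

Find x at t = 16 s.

239 m

On each constant-a segment, Δv = aΔt and Δx = v₀Δt + ½aΔt²; chain segment to segment.
0–4 s: v starts -1 m/s; Δx = -1·4 + ½·10·4² = 76 m; v ends 39 m/s.
4–9 s: v starts 39 m/s; Δx = 39·5 + ½·-4·5² = 145 m; v ends 19 m/s.
9–11 s: v starts 19 m/s; Δx = 19·2 + ½·-8·2² = 22 m; v ends 3 m/s.
11–16 s: v starts 3 m/s; Δx = 3·5 + ½·-2·5² = -10 m; v ends -7 m/s.
x(16) = 6 + Σ Δx = 239 m.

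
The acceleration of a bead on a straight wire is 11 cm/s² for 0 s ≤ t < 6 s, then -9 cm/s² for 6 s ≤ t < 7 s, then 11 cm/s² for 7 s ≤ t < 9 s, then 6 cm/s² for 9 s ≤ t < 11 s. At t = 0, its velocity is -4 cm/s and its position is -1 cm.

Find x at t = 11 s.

On each constant-a segment, Δv = aΔt and Δx = v₀Δt + ½aΔt²; chain segment to segment.
0–6 s: v starts -4 cm/s; Δx = -4·6 + ½·11·6² = 174 cm; v ends 62 cm/s.
6–7 s: v starts 62 cm/s; Δx = 62·1 + ½·-9·1² = 57.5 cm; v ends 53 cm/s.
7–9 s: v starts 53 cm/s; Δx = 53·2 + ½·11·2² = 128 cm; v ends 75 cm/s.
9–11 s: v starts 75 cm/s; Δx = 75·2 + ½·6·2² = 162 cm; v ends 87 cm/s.
x(11) = -1 + Σ Δx = 520.5 cm.

520.5 cm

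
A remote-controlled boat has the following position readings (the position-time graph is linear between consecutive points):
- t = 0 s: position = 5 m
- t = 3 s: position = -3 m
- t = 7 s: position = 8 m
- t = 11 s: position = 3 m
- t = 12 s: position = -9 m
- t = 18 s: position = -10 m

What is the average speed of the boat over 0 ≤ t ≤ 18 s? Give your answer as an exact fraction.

37/18 m/s

Average speed = (total path length)/(elapsed time); on a piecewise-linear x-t graph the path length is Σ|Δx|.
0–3 s: |Δx| = |-3 − 5| = 8 m
3–7 s: |Δx| = |8 − -3| = 11 m
7–11 s: |Δx| = |3 − 8| = 5 m
11–12 s: |Δx| = |-9 − 3| = 12 m
12–18 s: |Δx| = |-10 − -9| = 1 m
Total path = 37 m; average speed = 37/18 = 37/18 m/s.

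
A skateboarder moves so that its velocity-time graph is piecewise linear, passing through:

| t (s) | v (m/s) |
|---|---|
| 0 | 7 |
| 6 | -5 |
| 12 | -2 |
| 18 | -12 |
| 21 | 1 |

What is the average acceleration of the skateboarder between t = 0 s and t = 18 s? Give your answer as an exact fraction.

Average acceleration = Δv/Δt = (-12 − 7)/(18 − 0) = -19/18 m/s².

-19/18 m/s²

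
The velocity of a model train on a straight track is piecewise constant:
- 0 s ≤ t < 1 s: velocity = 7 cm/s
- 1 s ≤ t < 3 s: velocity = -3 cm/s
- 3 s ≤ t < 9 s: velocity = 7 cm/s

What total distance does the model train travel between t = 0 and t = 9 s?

Distance (not displacement) is the total path length: add the absolute areas under v-t.
0–1 s: |7| × 1 = 7 cm
1–3 s: |-3| × 2 = 6 cm
3–9 s: |7| × 6 = 42 cm
Total distance = 55 cm

55 cm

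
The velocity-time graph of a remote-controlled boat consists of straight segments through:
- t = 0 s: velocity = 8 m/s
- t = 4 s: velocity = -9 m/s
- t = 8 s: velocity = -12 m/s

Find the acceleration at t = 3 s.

Acceleration is the slope of the v-t graph on 0–4 s: (-9 − 8)/(4 − 0) = -4.25 m/s².

-4.25 m/s²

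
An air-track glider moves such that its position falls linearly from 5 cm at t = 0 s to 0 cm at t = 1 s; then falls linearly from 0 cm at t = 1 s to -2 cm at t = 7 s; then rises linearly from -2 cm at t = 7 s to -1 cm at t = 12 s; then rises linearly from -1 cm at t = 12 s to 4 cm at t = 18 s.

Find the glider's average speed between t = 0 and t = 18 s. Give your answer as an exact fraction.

13/18 cm/s

Average speed = (total path length)/(elapsed time); on a piecewise-linear x-t graph the path length is Σ|Δx|.
0–1 s: |Δx| = |0 − 5| = 5 cm
1–7 s: |Δx| = |-2 − 0| = 2 cm
7–12 s: |Δx| = |-1 − -2| = 1 cm
12–18 s: |Δx| = |4 − -1| = 5 cm
Total path = 13 cm; average speed = 13/18 = 13/18 cm/s.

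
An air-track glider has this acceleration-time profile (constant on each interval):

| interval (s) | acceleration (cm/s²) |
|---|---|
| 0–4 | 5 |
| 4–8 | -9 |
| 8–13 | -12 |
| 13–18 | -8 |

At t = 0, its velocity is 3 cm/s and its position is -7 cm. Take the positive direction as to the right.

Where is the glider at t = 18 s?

On each constant-a segment, Δv = aΔt and Δx = v₀Δt + ½aΔt²; chain segment to segment.
0–4 s: v starts 3 cm/s; Δx = 3·4 + ½·5·4² = 52 cm; v ends 23 cm/s.
4–8 s: v starts 23 cm/s; Δx = 23·4 + ½·-9·4² = 20 cm; v ends -13 cm/s.
8–13 s: v starts -13 cm/s; Δx = -13·5 + ½·-12·5² = -215 cm; v ends -73 cm/s.
13–18 s: v starts -73 cm/s; Δx = -73·5 + ½·-8·5² = -465 cm; v ends -113 cm/s.
x(18) = -7 + Σ Δx = -615 cm.

-615 cm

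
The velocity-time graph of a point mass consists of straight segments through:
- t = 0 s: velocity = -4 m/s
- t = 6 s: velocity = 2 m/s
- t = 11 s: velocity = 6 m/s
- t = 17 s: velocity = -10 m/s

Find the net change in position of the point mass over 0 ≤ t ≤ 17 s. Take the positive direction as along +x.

2 m

Net displacement equals the area under the velocity-time graph (areas below the axis count negative).
0–6 s: ½(-4 + 2)(6) = -6 m
6–11 s: ½(2 + 6)(5) = 20 m
11–17 s: ½(6 + -10)(6) = -12 m
Net displacement = 2 m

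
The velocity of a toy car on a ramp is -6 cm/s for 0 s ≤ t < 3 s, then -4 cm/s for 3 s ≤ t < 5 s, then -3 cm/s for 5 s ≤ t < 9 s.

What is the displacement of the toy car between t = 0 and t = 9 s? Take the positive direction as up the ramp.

-38 cm

Displacement is the signed area under the v-t curve.
0–3 s: -6 × 3 = -18 cm
3–5 s: -4 × 2 = -8 cm
5–9 s: -3 × 4 = -12 cm
Net displacement = -38 cm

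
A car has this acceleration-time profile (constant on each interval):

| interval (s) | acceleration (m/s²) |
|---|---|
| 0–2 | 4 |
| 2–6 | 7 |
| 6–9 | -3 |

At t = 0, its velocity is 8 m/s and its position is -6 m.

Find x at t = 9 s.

On each constant-a segment, Δv = aΔt and Δx = v₀Δt + ½aΔt²; chain segment to segment.
0–2 s: v starts 8 m/s; Δx = 8·2 + ½·4·2² = 24 m; v ends 16 m/s.
2–6 s: v starts 16 m/s; Δx = 16·4 + ½·7·4² = 120 m; v ends 44 m/s.
6–9 s: v starts 44 m/s; Δx = 44·3 + ½·-3·3² = 118.5 m; v ends 35 m/s.
x(9) = -6 + Σ Δx = 256.5 m.

256.5 m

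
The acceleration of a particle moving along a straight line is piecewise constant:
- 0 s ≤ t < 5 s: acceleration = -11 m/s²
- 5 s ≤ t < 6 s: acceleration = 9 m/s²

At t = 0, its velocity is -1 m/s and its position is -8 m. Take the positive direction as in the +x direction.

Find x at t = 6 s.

-202 m

On each constant-a segment, Δv = aΔt and Δx = v₀Δt + ½aΔt²; chain segment to segment.
0–5 s: v starts -1 m/s; Δx = -1·5 + ½·-11·5² = -142.5 m; v ends -56 m/s.
5–6 s: v starts -56 m/s; Δx = -56·1 + ½·9·1² = -51.5 m; v ends -47 m/s.
x(6) = -8 + Σ Δx = -202 m.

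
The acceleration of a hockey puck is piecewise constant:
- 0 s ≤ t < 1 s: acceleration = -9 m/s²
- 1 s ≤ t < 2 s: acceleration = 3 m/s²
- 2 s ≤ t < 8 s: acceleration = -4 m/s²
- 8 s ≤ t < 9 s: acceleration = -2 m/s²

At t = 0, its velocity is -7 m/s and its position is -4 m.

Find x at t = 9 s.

On each constant-a segment, Δv = aΔt and Δx = v₀Δt + ½aΔt²; chain segment to segment.
0–1 s: v starts -7 m/s; Δx = -7·1 + ½·-9·1² = -11.5 m; v ends -16 m/s.
1–2 s: v starts -16 m/s; Δx = -16·1 + ½·3·1² = -14.5 m; v ends -13 m/s.
2–8 s: v starts -13 m/s; Δx = -13·6 + ½·-4·6² = -150 m; v ends -37 m/s.
8–9 s: v starts -37 m/s; Δx = -37·1 + ½·-2·1² = -38 m; v ends -39 m/s.
x(9) = -4 + Σ Δx = -218 m.

-218 m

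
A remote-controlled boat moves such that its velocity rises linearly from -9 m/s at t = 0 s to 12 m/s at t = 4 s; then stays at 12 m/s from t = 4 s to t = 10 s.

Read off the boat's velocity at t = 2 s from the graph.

1.5 m/s

On 0–4 s the graph is linear from -9 to 12 m/s: v(2) = -9 + (12 − -9)·(2 − 0)/(4 − 0) = 1.5 m/s.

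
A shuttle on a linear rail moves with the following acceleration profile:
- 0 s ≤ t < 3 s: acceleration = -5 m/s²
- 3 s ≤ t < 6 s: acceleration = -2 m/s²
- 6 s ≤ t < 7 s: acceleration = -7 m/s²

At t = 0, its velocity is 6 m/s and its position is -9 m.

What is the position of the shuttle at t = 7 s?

-68 m

On each constant-a segment, Δv = aΔt and Δx = v₀Δt + ½aΔt²; chain segment to segment.
0–3 s: v starts 6 m/s; Δx = 6·3 + ½·-5·3² = -4.5 m; v ends -9 m/s.
3–6 s: v starts -9 m/s; Δx = -9·3 + ½·-2·3² = -36 m; v ends -15 m/s.
6–7 s: v starts -15 m/s; Δx = -15·1 + ½·-7·1² = -18.5 m; v ends -22 m/s.
x(7) = -9 + Σ Δx = -68 m.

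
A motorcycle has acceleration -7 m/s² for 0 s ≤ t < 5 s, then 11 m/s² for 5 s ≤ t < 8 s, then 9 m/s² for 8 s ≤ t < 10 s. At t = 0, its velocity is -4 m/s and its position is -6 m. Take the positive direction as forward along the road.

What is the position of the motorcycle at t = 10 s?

On each constant-a segment, Δv = aΔt and Δx = v₀Δt + ½aΔt²; chain segment to segment.
0–5 s: v starts -4 m/s; Δx = -4·5 + ½·-7·5² = -107.5 m; v ends -39 m/s.
5–8 s: v starts -39 m/s; Δx = -39·3 + ½·11·3² = -67.5 m; v ends -6 m/s.
8–10 s: v starts -6 m/s; Δx = -6·2 + ½·9·2² = 6 m; v ends 12 m/s.
x(10) = -6 + Σ Δx = -175 m.

-175 m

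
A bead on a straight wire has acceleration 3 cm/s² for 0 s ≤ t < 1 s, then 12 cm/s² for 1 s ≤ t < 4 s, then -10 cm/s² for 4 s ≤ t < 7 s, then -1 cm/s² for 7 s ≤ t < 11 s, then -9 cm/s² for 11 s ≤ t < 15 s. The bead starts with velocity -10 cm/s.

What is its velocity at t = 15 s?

Δv equals the area under the a-t graph; then v = v₀ + Δv.
0–1 s: 3 × 1 = 3 cm/s
1–4 s: 12 × 3 = 36 cm/s
4–7 s: -10 × 3 = -30 cm/s
7–11 s: -1 × 4 = -4 cm/s
11–15 s: -9 × 4 = -36 cm/s
Δv = -31 cm/s, so v(15) = -10 + (-31) = -41 cm/s.

-41 cm/s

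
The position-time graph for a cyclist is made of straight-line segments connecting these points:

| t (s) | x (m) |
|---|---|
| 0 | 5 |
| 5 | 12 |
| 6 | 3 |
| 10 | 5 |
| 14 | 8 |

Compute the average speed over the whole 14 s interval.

1.5 m/s

Average speed = (total path length)/(elapsed time); on a piecewise-linear x-t graph the path length is Σ|Δx|.
0–5 s: |Δx| = |12 − 5| = 7 m
5–6 s: |Δx| = |3 − 12| = 9 m
6–10 s: |Δx| = |5 − 3| = 2 m
10–14 s: |Δx| = |8 − 5| = 3 m
Total path = 21 m; average speed = 21/14 = 1.5 m/s.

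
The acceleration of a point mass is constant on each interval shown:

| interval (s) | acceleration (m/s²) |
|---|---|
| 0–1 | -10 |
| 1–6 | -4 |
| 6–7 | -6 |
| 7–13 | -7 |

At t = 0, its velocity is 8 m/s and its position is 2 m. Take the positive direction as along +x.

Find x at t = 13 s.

On each constant-a segment, Δv = aΔt and Δx = v₀Δt + ½aΔt²; chain segment to segment.
0–1 s: v starts 8 m/s; Δx = 8·1 + ½·-10·1² = 3 m; v ends -2 m/s.
1–6 s: v starts -2 m/s; Δx = -2·5 + ½·-4·5² = -60 m; v ends -22 m/s.
6–7 s: v starts -22 m/s; Δx = -22·1 + ½·-6·1² = -25 m; v ends -28 m/s.
7–13 s: v starts -28 m/s; Δx = -28·6 + ½·-7·6² = -294 m; v ends -70 m/s.
x(13) = 2 + Σ Δx = -374 m.

-374 m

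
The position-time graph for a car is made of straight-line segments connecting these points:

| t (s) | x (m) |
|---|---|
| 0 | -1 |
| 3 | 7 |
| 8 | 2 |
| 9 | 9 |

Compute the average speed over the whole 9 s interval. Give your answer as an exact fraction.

20/9 m/s

Average speed = (total path length)/(elapsed time); on a piecewise-linear x-t graph the path length is Σ|Δx|.
0–3 s: |Δx| = |7 − -1| = 8 m
3–8 s: |Δx| = |2 − 7| = 5 m
8–9 s: |Δx| = |9 − 2| = 7 m
Total path = 20 m; average speed = 20/9 = 20/9 m/s.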